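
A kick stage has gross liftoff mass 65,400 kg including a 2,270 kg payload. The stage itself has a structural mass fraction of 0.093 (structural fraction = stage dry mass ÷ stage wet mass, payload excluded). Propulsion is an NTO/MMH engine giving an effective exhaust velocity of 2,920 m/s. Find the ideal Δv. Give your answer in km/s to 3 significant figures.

Stage wet mass = m₀ − payload = 65,400 − 2,270 = 63,130 kg.
Stage dry mass = ε × stage wet mass = 0.093 × 63,130 = 5,871.09 kg.
Burnout mass m_f = stage dry + payload = 5,871.09 + 2,270 = 8,141.09 kg.
From the ideal rocket equation, Δv = v_e · ln(65,400/8,141.09) = 2920.0 × ln(8.033) = 2920.0 × 2.0836 ≈ 6084 m/s.

Δv ≈ 6.08 km/s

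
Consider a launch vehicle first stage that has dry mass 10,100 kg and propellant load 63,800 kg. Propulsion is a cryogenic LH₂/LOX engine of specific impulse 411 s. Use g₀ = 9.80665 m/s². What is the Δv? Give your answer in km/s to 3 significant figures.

v_e = Isp · g₀ = 411 × 9.80665 = 4030.5 m/s.
m₀ = m_dry + m_prop = 10,100 + 63,800 = 73,900 kg.
From the ideal rocket equation, Δv = v_e · ln(m₀/m_f) = 4030.5 × ln(7.317) = 4030.5 × 1.9902 ≈ 8021.5 m/s.

Δv ≈ 8.02 km/s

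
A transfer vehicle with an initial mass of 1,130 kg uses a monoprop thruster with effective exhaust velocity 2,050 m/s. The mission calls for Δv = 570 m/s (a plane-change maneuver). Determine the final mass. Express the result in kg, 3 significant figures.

Rocket equation: m₀/m_f = exp(Δv / v_e) = exp(570 / 2050.0) = exp(0.2780) = 1.3206.
m_f = m₀ / 1.3206 = 1,130 / 1.3206 = 855.672 kg.

final mass ≈ 856 kg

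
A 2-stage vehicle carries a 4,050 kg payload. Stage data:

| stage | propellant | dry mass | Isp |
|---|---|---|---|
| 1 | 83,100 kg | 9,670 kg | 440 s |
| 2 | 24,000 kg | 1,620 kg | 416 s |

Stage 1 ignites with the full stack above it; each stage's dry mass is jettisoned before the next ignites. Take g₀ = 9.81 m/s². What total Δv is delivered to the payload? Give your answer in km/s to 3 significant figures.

Δv ≈ 11.7 km/s

Ignition mass of stage 1 = 83,100+9,670 + 24,000+1,620 + 4,050 = 122,440 kg.
Stage 1: m₀ = 122,440 kg, m_f = 122,440 − 83,100 = 39,340 kg; Δv = 440×9.81×ln(3.112) = 4316.4×1.1354 ≈ 4901 m/s.
Stage 2: m₀ = 29,670 kg, m_f = 29,670 − 24,000 = 5,670 kg; Δv = 416×9.81×ln(5.233) = 4081.0×1.6549 ≈ 6754 m/s.
Total Δv = 4901 + 6754 = 11655 m/s.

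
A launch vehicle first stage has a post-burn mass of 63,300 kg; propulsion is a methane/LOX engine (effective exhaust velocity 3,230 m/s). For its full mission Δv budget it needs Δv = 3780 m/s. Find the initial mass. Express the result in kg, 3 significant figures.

initial mass ≈ 204000 kg

Using Δv = v_e ln(m₀/m_f): m₀/m_f = exp(Δv / v_e) = exp(3780 / 3230.0) = exp(1.1703) = 3.2229.
m₀ = m_f × 3.2229 = 63,300 × 3.2229 = 204,010 kg.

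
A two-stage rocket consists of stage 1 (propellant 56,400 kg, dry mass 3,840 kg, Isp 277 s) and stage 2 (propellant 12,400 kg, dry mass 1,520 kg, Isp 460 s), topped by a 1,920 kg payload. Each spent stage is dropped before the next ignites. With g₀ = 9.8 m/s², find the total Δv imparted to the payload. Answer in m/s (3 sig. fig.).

Ignition mass of stage 1 = 56,400+3,840 + 12,400+1,520 + 1,920 = 76,080 kg.
Stage 1: m₀ = 76,080 kg, m_f = 76,080 − 56,400 = 19,680 kg; Δv = 277×9.8×ln(3.866) = 2714.6×1.3522 ≈ 3671 m/s.
Stage 2: m₀ = 15,840 kg, m_f = 15,840 − 12,400 = 3,440 kg; Δv = 460×9.8×ln(4.605) = 4508.0×1.5271 ≈ 6884 m/s.
Total Δv = 3671 + 6884 = 10555 m/s.

Δv ≈ 10600 m/s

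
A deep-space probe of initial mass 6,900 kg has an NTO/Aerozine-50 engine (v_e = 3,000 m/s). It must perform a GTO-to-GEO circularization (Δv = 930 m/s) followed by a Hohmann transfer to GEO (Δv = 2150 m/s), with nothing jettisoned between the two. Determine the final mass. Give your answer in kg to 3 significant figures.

final mass ≈ 2470 kg

After the first burn: m = 6900 × exp(−930/3000.0) = 6900 × 0.73345 = 5,060.81 kg.
After the second burn: m = 5,060.81 × exp(−2150/3000.0) = 5,060.81 × 0.48838 = 2,471.6 kg.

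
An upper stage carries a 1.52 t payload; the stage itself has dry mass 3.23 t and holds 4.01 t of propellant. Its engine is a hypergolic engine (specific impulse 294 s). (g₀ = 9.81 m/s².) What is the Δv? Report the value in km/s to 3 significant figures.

Δv ≈ 1.77 km/s

v_e = Isp · g₀ = 294 × 9.81 = 2884.1 m/s.
m₀ = payload + dry + propellant = 1.52 + 3.23 + 4.01 = 8.76 t.
m_f = payload + dry = 1.52 + 3.23 = 4.75 t.
Δv = v_e · ln(m₀/m_f) = 2884.1 × ln(1.844) = 2884.1 × 0.6121 ≈ 1765.2 m/s.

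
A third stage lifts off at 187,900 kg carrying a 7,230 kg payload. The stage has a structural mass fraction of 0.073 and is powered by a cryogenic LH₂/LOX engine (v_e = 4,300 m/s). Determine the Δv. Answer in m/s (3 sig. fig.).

Stage wet mass = m₀ − payload = 187,900 − 7,230 = 180,670 kg.
Stage dry mass = ε × stage wet mass = 0.073 × 180,670 = 13,188.9 kg.
Burnout mass m_f = stage dry + payload = 13,188.9 + 7,230 = 20,418.9 kg.
By the Tsiolkovsky rocket equation, Δv = v_e · ln(187,900/20,418.9) = 4300.0 × ln(9.202) = 4300.0 × 2.2194 ≈ 9544 m/s.

Δv ≈ 9540 m/s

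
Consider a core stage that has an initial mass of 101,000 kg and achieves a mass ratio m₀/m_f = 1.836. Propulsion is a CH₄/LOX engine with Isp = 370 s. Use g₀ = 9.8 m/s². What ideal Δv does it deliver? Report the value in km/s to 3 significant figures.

Δv ≈ 2.20 km/s

v_e = Isp · g₀ = 370 × 9.8 = 3626.0 m/s.
Δv = v_e · ln(1.836) = 3626.0 × 0.6076 ≈ 2203.1 m/s.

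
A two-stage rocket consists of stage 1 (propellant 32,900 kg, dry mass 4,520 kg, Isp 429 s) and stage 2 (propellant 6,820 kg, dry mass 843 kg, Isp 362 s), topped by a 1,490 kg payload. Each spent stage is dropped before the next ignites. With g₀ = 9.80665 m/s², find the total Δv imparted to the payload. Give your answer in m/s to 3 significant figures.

Ignition mass of stage 1 = 32,900+4,520 + 6,820+843 + 1,490 = 46,573 kg.
Stage 1: m₀ = 46,573 kg, m_f = 46,573 − 32,900 = 13,673 kg; Δv = 429×9.80665×ln(3.406) = 4207.1×1.2256 ≈ 5156 m/s.
Stage 2: m₀ = 9,153 kg, m_f = 9,153 − 6,820 = 2,333 kg; Δv = 362×9.80665×ln(3.923) = 3550.0×1.3669 ≈ 4853 m/s.
Total Δv = 5156 + 4853 = 10009 m/s.

Δv ≈ 10000 m/s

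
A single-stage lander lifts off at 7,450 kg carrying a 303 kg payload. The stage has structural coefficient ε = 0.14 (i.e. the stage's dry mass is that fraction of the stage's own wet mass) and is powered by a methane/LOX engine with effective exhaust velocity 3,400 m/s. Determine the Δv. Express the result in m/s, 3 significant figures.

Stage wet mass = m₀ − payload = 7,450 − 303 = 7,147 kg.
Stage dry mass = ε × stage wet mass = 0.14 × 7,147 = 1,000.58 kg.
Burnout mass m_f = stage dry + payload = 1,000.58 + 303 = 1,303.58 kg.
Δv = v_e · ln(7,450/1,303.58) = 3400.0 × ln(5.715) = 3400.0 × 1.7431 ≈ 5927 m/s.

Δv ≈ 5930 m/s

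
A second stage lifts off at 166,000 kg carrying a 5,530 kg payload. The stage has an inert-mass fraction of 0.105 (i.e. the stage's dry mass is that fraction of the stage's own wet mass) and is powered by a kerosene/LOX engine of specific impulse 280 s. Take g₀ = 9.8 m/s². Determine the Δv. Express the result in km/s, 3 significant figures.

Δv ≈ 5.50 km/s

Stage wet mass = m₀ − payload = 166,000 − 5,530 = 160,470 kg.
Stage dry mass = ε × stage wet mass = 0.105 × 160,470 = 16,849.4 kg.
Burnout mass m_f = stage dry + payload = 16,849.4 + 5,530 = 22,379.4 kg.
v_e = Isp · g₀ = 280 × 9.8 = 2744.0 m/s.
Using Δv = v_e ln(m₀/m_f): Δv = v_e · ln(166,000/22,379.4) = 2744.0 × ln(7.418) = 2744.0 × 2.0038 ≈ 5499 m/s.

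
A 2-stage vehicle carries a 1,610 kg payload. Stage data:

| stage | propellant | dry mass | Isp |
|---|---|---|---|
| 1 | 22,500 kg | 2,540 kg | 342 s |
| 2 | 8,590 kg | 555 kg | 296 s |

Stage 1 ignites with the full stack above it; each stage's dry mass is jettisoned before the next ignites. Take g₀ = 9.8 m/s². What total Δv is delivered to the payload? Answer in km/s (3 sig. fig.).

Δv ≈ 7.97 km/s

Ignition mass of stage 1 = 22,500+2,540 + 8,590+555 + 1,610 = 35,795 kg.
Stage 1: m₀ = 35,795 kg, m_f = 35,795 − 22,500 = 13,295 kg; Δv = 342×9.8×ln(2.692) = 3351.6×0.9904 ≈ 3319 m/s.
Stage 2: m₀ = 10,755 kg, m_f = 10,755 − 8,590 = 2,165 kg; Δv = 296×9.8×ln(4.968) = 2900.8×1.6030 ≈ 4650 m/s.
Total Δv = 3319 + 4650 = 7969 m/s.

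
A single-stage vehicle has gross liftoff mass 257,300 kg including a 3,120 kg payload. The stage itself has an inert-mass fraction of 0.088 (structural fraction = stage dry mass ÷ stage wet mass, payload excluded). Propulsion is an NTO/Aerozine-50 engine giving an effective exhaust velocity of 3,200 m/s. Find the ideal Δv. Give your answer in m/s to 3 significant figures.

Stage wet mass = m₀ − payload = 257,300 − 3,120 = 254,180 kg.
Stage dry mass = ε × stage wet mass = 0.088 × 254,180 = 22,367.8 kg.
Burnout mass m_f = stage dry + payload = 22,367.8 + 3,120 = 25,487.8 kg.
Δv = v_e · ln(257,300/25,487.8) = 3200.0 × ln(10.1) = 3200.0 × 2.3120 ≈ 7399 m/s.

Δv ≈ 7400 m/s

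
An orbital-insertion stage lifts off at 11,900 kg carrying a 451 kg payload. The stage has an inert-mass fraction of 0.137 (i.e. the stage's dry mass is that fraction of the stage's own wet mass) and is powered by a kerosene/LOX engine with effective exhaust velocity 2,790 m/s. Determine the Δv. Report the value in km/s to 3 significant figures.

Δv ≈ 4.95 km/s

Stage wet mass = m₀ − payload = 11,900 − 451 = 11,449 kg.
Stage dry mass = ε × stage wet mass = 0.137 × 11,449 = 1,568.51 kg.
Burnout mass m_f = stage dry + payload = 1,568.51 + 451 = 2,019.51 kg.
Rocket equation: Δv = v_e · ln(11,900/2,019.51) = 2790.0 × ln(5.893) = 2790.0 × 1.7737 ≈ 4949 m/s.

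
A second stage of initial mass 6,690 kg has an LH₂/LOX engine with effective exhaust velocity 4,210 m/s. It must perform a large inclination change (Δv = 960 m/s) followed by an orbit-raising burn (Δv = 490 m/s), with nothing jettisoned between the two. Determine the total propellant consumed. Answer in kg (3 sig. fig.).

total propellant consumed ≈ 1950 kg

After the first burn: m = 6690 × exp(−960/4210.0) = 6690 × 0.79610 = 5,325.91 kg.
After the second burn: m = 5,325.91 × exp(−490/4210.0) = 5,325.91 × 0.89013 = 4,740.75 kg.
Total propellant = m₀ − m_final = 6690 − 4,740.75 = 1,949.25 kg.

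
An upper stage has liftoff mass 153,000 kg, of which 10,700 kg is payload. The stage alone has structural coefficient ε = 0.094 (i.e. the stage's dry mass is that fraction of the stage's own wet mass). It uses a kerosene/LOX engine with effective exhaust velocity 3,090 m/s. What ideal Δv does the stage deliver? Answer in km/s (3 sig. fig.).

Stage wet mass = m₀ − payload = 153,000 − 10,700 = 142,300 kg.
Stage dry mass = ε × stage wet mass = 0.094 × 142,300 = 13,376.2 kg.
Burnout mass m_f = stage dry + payload = 13,376.2 + 10,700 = 24,076.2 kg.
By the Tsiolkovsky rocket equation, Δv = v_e · ln(153,000/24,076.2) = 3090.0 × ln(6.355) = 3090.0 × 1.8492 ≈ 5714 m/s.

Δv ≈ 5.71 km/s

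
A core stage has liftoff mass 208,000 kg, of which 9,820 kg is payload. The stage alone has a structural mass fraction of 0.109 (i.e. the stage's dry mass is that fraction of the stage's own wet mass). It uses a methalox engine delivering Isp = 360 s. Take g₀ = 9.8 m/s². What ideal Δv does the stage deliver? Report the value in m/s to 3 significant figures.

Stage wet mass = m₀ − payload = 208,000 − 9,820 = 198,180 kg.
Stage dry mass = ε × stage wet mass = 0.109 × 198,180 = 21,601.6 kg.
Burnout mass m_f = stage dry + payload = 21,601.6 + 9,820 = 31,421.6 kg.
v_e = Isp · g₀ = 360 × 9.8 = 3528.0 m/s.
Rocket equation: Δv = v_e · ln(208,000/31,421.6) = 3528.0 × ln(6.62) = 3528.0 × 1.8900 ≈ 6668 m/s.

Δv ≈ 6670 m/s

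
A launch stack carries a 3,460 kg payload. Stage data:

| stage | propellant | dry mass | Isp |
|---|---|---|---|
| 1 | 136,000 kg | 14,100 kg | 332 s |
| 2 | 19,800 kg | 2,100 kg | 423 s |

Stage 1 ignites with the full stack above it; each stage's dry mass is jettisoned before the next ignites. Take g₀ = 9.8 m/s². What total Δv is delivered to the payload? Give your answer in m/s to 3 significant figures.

Ignition mass of stage 1 = 136,000+14,100 + 19,800+2,100 + 3,460 = 175,460 kg.
Stage 1: m₀ = 175,460 kg, m_f = 175,460 − 136,000 = 39,460 kg; Δv = 332×9.8×ln(4.447) = 3253.6×1.4921 ≈ 4855 m/s.
Stage 2: m₀ = 25,360 kg, m_f = 25,360 − 19,800 = 5,560 kg; Δv = 423×9.8×ln(4.561) = 4145.4×1.5176 ≈ 6291 m/s.
Total Δv = 4855 + 6291 = 11146 m/s.

Δv ≈ 11100 m/s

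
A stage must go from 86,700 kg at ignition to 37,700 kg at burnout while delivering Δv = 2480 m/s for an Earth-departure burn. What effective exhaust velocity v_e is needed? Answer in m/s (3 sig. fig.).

v_e ≈ 2980 m/s

ln(m₀/m_f) = ln(86700/37700) = ln(2.3) = 0.8328.
By the Tsiolkovsky rocket equation, v_e = Δv / ln(m₀/m_f) = 2480 / 0.8328 = 2977.9 m/s.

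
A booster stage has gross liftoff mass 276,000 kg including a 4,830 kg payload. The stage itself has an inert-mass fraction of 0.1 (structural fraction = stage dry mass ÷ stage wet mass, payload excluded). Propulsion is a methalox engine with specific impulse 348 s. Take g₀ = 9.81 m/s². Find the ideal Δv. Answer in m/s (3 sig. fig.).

Stage wet mass = m₀ − payload = 276,000 − 4,830 = 271,170 kg.
Stage dry mass = ε × stage wet mass = 0.1 × 271,170 = 27,117 kg.
Burnout mass m_f = stage dry + payload = 27,117 + 4,830 = 31,947 kg.
v_e = Isp · g₀ = 348 × 9.81 = 3413.9 m/s.
Using Δv = v_e ln(m₀/m_f): Δv = v_e · ln(276,000/31,947) = 3413.9 × ln(8.639) = 3413.9 × 2.1563 ≈ 7361 m/s.

Δv ≈ 7360 m/s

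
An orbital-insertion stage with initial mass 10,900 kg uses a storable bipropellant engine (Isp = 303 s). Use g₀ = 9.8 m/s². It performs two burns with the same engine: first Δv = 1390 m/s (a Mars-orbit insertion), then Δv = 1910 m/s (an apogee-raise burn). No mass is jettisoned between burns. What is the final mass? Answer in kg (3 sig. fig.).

final mass ≈ 3590 kg

v_e = Isp · g₀ = 303 × 9.8 = 2969.4 m/s.
After the first burn: m = 10900 × exp(−1390/2969.4) = 10900 × 0.62619 = 6,825.47 kg.
After the second burn: m = 6,825.47 × exp(−1910/2969.4) = 6,825.47 × 0.52559 = 3,587.4 kg.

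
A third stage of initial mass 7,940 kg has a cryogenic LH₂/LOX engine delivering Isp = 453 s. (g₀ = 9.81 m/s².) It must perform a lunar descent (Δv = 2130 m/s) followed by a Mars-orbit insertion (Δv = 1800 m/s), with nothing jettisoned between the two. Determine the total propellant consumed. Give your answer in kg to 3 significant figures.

v_e = Isp · g₀ = 453 × 9.81 = 4443.9 m/s.
After the first burn: m = 7940 × exp(−2130/4443.9) = 7940 × 0.61921 = 4,916.53 kg.
After the second burn: m = 4,916.53 × exp(−1800/4443.9) = 4,916.53 × 0.66695 = 3,279.08 kg.
Total propellant = m₀ − m_final = 7940 − 3,279.08 = 4,660.92 kg.

total propellant consumed ≈ 4660 kg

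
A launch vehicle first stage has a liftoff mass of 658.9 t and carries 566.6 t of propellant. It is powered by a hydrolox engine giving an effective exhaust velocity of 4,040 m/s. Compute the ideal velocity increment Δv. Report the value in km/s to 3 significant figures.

Δv ≈ 7.94 km/s

m_f = m₀ − m_prop = 658.9 − 566.6 = 92.3 t.
Δv = v_e · ln(m₀/m_f) = 4040.0 × ln(7.139) = 4040.0 × 1.9655 ≈ 7940.7 m/s.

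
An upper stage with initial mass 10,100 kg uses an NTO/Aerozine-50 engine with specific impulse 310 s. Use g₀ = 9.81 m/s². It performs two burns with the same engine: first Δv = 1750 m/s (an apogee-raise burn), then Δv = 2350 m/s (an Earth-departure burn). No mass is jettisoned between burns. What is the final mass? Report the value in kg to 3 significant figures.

v_e = Isp · g₀ = 310 × 9.81 = 3041.1 m/s.
After the first burn: m = 10100 × exp(−1750/3041.1) = 10100 × 0.56245 = 5,680.75 kg.
After the second burn: m = 5,680.75 × exp(−2350/3041.1) = 5,680.75 × 0.46174 = 2,623.03 kg.

final mass ≈ 2620 kg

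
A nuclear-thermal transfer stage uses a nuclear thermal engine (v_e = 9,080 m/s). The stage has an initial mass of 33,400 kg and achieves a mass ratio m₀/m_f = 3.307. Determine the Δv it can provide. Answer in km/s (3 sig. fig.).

From the ideal rocket equation, Δv = v_e · ln(3.307) = 9080.0 × 1.1960 ≈ 10860.1 m/s.

Δv ≈ 10.9 km/s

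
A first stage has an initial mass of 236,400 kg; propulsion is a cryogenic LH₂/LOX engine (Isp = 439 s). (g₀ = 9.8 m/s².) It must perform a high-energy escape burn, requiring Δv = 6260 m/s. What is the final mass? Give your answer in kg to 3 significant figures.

final mass ≈ 55200 kg

v_e = Isp · g₀ = 439 × 9.8 = 4302.2 m/s.
From the ideal rocket equation, m₀/m_f = exp(Δv / v_e) = exp(6260 / 4302.2) = exp(1.4551) = 4.2848.
m_f = m₀ / 4.2848 = 236,400 / 4.2848 = 55,171.8 kg.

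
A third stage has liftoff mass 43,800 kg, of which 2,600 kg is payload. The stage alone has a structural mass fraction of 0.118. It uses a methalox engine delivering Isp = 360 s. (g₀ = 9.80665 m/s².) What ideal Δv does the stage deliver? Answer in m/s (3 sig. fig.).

Δv ≈ 6250 m/s

Stage wet mass = m₀ − payload = 43,800 − 2,600 = 41,200 kg.
Stage dry mass = ε × stage wet mass = 0.118 × 41,200 = 4,861.6 kg.
Burnout mass m_f = stage dry + payload = 4,861.6 + 2,600 = 7,461.6 kg.
v_e = Isp · g₀ = 360 × 9.80665 = 3530.4 m/s.
From the ideal rocket equation, Δv = v_e · ln(43,800/7,461.6) = 3530.4 × ln(5.87) = 3530.4 × 1.7699 ≈ 6248 m/s.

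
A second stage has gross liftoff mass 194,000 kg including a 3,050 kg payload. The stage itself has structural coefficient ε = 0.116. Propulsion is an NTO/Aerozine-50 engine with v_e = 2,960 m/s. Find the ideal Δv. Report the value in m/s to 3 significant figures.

Stage wet mass = m₀ − payload = 194,000 − 3,050 = 190,950 kg.
Stage dry mass = ε × stage wet mass = 0.116 × 190,950 = 22,150.2 kg.
Burnout mass m_f = stage dry + payload = 22,150.2 + 3,050 = 25,200.2 kg.
By the Tsiolkovsky rocket equation, Δv = v_e · ln(194,000/25,200.2) = 2960.0 × ln(7.698) = 2960.0 × 2.0410 ≈ 6041 m/s.

Δv ≈ 6040 m/s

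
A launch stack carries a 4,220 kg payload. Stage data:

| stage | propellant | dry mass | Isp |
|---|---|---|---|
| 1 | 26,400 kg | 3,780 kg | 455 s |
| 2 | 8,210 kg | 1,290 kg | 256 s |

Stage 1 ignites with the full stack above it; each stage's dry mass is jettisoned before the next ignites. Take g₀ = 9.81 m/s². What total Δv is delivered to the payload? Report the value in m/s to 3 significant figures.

Ignition mass of stage 1 = 26,400+3,780 + 8,210+1,290 + 4,220 = 43,900 kg.
Stage 1: m₀ = 43,900 kg, m_f = 43,900 − 26,400 = 17,500 kg; Δv = 455×9.81×ln(2.509) = 4463.6×0.9197 ≈ 4105 m/s.
Stage 2: m₀ = 13,720 kg, m_f = 13,720 − 8,210 = 5,510 kg; Δv = 256×9.81×ln(2.49) = 2511.4×0.9123 ≈ 2291 m/s.
Total Δv = 4105 + 2291 = 6396 m/s.

Δv ≈ 6400 m/s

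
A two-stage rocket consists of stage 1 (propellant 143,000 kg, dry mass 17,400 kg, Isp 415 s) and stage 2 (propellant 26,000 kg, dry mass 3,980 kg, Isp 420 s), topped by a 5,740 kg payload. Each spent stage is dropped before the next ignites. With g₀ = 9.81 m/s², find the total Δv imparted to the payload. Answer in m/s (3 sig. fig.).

Ignition mass of stage 1 = 143,000+17,400 + 26,000+3,980 + 5,740 = 196,120 kg.
Stage 1: m₀ = 196,120 kg, m_f = 196,120 − 143,000 = 53,120 kg; Δv = 415×9.81×ln(3.692) = 4071.2×1.3062 ≈ 5318 m/s.
Stage 2: m₀ = 35,720 kg, m_f = 35,720 − 26,000 = 9,720 kg; Δv = 420×9.81×ln(3.675) = 4120.2×1.3015 ≈ 5363 m/s.
Total Δv = 5318 + 5363 = 10681 m/s.

Δv ≈ 10700 m/s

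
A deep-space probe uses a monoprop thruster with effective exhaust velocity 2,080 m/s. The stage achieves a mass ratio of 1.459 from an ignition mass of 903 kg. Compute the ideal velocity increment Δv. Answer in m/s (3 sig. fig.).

Δv ≈ 786 m/s

Δv = v_e · ln(1.459) = 2080.0 × 0.3778 ≈ 785.7 m/s.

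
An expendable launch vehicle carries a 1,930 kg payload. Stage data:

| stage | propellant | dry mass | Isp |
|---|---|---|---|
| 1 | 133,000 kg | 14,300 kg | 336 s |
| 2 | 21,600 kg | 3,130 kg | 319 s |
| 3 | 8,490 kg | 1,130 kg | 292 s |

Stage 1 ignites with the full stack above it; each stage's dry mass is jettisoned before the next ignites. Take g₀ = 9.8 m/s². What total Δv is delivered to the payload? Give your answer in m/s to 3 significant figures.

Ignition mass of stage 1 = 133,000+14,300 + 21,600+3,130 + 8,490+1,130 + 1,930 = 183,580 kg.
Stage 1: m₀ = 183,580 kg, m_f = 183,580 − 133,000 = 50,580 kg; Δv = 336×9.8×ln(3.629) = 3292.8×1.2891 ≈ 4245 m/s.
Stage 2: m₀ = 36,280 kg, m_f = 36,280 − 21,600 = 14,680 kg; Δv = 319×9.8×ln(2.471) = 3126.2×0.9048 ≈ 2829 m/s.
Stage 3: m₀ = 11,550 kg, m_f = 11,550 − 8,490 = 3,060 kg; Δv = 292×9.8×ln(3.775) = 2861.6×1.3283 ≈ 3801 m/s.
Total Δv = 4245 + 2829 + 3801 = 10875 m/s.

Δv ≈ 10900 m/s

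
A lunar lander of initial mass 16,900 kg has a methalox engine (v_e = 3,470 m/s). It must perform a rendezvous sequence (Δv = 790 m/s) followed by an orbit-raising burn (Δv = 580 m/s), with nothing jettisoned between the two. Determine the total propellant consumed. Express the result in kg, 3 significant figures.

After the first burn: m = 16900 × exp(−790/3470.0) = 16900 × 0.79639 = 13,459 kg.
After the second burn: m = 13,459 × exp(−580/3470.0) = 13,459 × 0.84608 = 11,387.4 kg.
Total propellant = m₀ − m_final = 16900 − 11,387.4 = 5,512.6 kg.

total propellant consumed ≈ 5510 kg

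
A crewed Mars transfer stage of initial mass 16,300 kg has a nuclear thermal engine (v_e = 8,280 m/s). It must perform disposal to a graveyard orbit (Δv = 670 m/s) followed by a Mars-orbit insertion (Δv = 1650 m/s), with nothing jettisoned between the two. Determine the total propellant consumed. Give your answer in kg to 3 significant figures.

total propellant consumed ≈ 3980 kg

After the first burn: m = 16300 × exp(−670/8280.0) = 16300 × 0.92227 = 15,033 kg.
After the second burn: m = 15,033 × exp(−1650/8280.0) = 15,033 × 0.81932 = 12,316.8 kg.
Total propellant = m₀ − m_final = 16300 − 12,316.8 = 3,983.2 kg.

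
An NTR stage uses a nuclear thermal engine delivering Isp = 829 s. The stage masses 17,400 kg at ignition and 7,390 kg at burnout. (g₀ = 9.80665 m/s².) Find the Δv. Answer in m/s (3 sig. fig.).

Δv ≈ 6960 m/s

v_e = Isp · g₀ = 829 × 9.80665 = 8129.7 m/s.
By the Tsiolkovsky rocket equation, Δv = v_e · ln(m₀/m_f) = 8129.7 × ln(2.355) = 8129.7 × 0.8563 ≈ 6961.8 m/s.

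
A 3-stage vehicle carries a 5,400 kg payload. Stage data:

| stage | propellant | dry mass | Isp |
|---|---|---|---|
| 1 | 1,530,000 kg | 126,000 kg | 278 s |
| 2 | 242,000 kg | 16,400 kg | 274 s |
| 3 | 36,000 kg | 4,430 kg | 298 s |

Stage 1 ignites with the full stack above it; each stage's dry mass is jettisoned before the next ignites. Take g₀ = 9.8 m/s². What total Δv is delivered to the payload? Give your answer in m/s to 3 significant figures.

Δv ≈ 12900 m/s

Ignition mass of stage 1 = 1,530,000+126,000 + 242,000+16,400 + 36,000+4,430 + 5,400 = 1,960,230 kg.
Stage 1: m₀ = 1,960,230 kg, m_f = 1,960,230 − 1,530,000 = 430,230 kg; Δv = 278×9.8×ln(4.556) = 2724.4×1.5165 ≈ 4132 m/s.
Stage 2: m₀ = 304,230 kg, m_f = 304,230 − 242,000 = 62,230 kg; Δv = 274×9.8×ln(4.889) = 2685.2×1.5869 ≈ 4261 m/s.
Stage 3: m₀ = 45,830 kg, m_f = 45,830 − 36,000 = 9,830 kg; Δv = 298×9.8×ln(4.662) = 2920.4×1.5395 ≈ 4496 m/s.
Total Δv = 4132 + 4261 + 4496 = 12889 m/s.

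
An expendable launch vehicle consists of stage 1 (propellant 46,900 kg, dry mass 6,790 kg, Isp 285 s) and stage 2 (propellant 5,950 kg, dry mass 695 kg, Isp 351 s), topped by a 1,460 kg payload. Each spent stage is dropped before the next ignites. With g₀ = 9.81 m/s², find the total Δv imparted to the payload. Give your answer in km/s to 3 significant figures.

Δv ≈ 8.54 km/s

Ignition mass of stage 1 = 46,900+6,790 + 5,950+695 + 1,460 = 61,795 kg.
Stage 1: m₀ = 61,795 kg, m_f = 61,795 − 46,900 = 14,895 kg; Δv = 285×9.81×ln(4.149) = 2795.9×1.4228 ≈ 3978 m/s.
Stage 2: m₀ = 8,105 kg, m_f = 8,105 − 5,950 = 2,155 kg; Δv = 351×9.81×ln(3.761) = 3443.3×1.3247 ≈ 4561 m/s.
Total Δv = 3978 + 4561 = 8539 m/s.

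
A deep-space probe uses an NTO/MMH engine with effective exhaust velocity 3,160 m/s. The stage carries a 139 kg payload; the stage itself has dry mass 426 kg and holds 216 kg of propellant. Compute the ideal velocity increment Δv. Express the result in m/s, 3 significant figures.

Δv ≈ 1020 m/s

m₀ = payload + dry + propellant = 139 + 426 + 216 = 781 kg.
m_f = payload + dry = 139 + 426 = 565 kg.
Δv = v_e · ln(m₀/m_f) = 3160.0 × ln(1.382) = 3160.0 × 0.3237 ≈ 1023.0 m/s.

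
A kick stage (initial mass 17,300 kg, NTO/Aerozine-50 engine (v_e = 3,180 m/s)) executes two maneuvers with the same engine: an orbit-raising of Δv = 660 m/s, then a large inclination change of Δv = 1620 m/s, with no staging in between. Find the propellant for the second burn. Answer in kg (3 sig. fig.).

propellant for the second burn ≈ 5610 kg

After the first burn: m = 17300 × exp(−660/3180.0) = 17300 × 0.81257 = 14,057.5 kg.
After the second burn: m = 14,057.5 × exp(−1620/3180.0) = 14,057.5 × 0.60084 = 8,446.31 kg.
Second-burn propellant = 14,057.5 − 8,446.31 = 5,611.19 kg.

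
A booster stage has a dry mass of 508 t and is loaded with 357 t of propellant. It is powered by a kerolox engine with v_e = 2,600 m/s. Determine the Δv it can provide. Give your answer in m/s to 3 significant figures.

m₀ = m_dry + m_prop = 508 + 357 = 865 t.
By the Tsiolkovsky rocket equation, Δv = v_e · ln(m₀/m_f) = 2600.0 × ln(1.703) = 2600.0 × 0.5322 ≈ 1383.8 m/s.

Δv ≈ 1380 m/s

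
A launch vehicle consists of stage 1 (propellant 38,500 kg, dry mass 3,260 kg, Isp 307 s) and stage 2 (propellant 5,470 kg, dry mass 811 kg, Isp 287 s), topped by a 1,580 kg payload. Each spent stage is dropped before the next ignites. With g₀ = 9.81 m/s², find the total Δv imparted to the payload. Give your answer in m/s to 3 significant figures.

Δv ≈ 7860 m/s

Ignition mass of stage 1 = 38,500+3,260 + 5,470+811 + 1,580 = 49,621 kg.
Stage 1: m₀ = 49,621 kg, m_f = 49,621 − 38,500 = 11,121 kg; Δv = 307×9.81×ln(4.462) = 3011.7×1.4956 ≈ 4504 m/s.
Stage 2: m₀ = 7,861 kg, m_f = 7,861 − 5,470 = 2,391 kg; Δv = 287×9.81×ln(3.288) = 2815.5×1.1902 ≈ 3351 m/s.
Total Δv = 4504 + 3351 = 7855 m/s.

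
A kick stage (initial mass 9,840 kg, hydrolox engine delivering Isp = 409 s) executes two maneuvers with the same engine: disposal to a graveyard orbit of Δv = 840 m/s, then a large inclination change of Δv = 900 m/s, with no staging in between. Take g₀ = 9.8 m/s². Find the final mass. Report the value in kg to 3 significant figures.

final mass ≈ 6370 kg

v_e = Isp · g₀ = 409 × 9.8 = 4008.2 m/s.
After the first burn: m = 9840 × exp(−840/4008.2) = 9840 × 0.81093 = 7,979.55 kg.
After the second burn: m = 7,979.55 × exp(−900/4008.2) = 7,979.55 × 0.79888 = 6,374.7 kg.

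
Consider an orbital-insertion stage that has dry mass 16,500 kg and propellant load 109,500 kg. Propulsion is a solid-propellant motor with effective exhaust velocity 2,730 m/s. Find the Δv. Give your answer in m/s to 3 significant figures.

m₀ = m_dry + m_prop = 16,500 + 109,500 = 126,000 kg.
Δv = v_e · ln(m₀/m_f) = 2730.0 × ln(7.636) = 2730.0 × 2.0329 ≈ 5549.9 m/s.

Δv ≈ 5550 m/s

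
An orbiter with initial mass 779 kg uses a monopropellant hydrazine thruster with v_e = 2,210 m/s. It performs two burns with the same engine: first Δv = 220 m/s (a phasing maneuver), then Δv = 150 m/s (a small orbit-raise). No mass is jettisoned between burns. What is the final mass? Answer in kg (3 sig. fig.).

After the first burn: m = 779 × exp(−220/2210.0) = 779 × 0.90525 = 705.19 kg.
After the second burn: m = 705.19 × exp(−150/2210.0) = 705.19 × 0.93438 = 658.915 kg.

final mass ≈ 659 kg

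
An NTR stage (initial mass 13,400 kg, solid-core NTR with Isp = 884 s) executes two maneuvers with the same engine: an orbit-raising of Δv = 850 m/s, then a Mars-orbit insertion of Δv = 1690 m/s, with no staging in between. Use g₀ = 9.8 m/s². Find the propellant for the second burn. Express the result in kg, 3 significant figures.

propellant for the second burn ≈ 2150 kg

v_e = Isp · g₀ = 884 × 9.8 = 8663.2 m/s.
After the first burn: m = 13400 × exp(−850/8663.2) = 13400 × 0.90654 = 12,147.6 kg.
After the second burn: m = 12,147.6 × exp(−1690/8663.2) = 12,147.6 × 0.82277 = 9,994.68 kg.
Second-burn propellant = 12,147.6 − 9,994.68 = 2,152.92 kg.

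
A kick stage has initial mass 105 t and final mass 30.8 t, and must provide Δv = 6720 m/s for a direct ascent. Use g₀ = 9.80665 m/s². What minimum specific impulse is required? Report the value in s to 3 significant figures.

ln(m₀/m_f) = ln(105000/30800) = ln(3.409) = 1.2264.
From the ideal rocket equation, v_e = Δv / ln(m₀/m_f) = 6720 / 1.2264 = 5479.2 m/s.
Isp = v_e / g₀ = 5479.2 / 9.80665 = 558.7 s.

Isp ≈ 559 s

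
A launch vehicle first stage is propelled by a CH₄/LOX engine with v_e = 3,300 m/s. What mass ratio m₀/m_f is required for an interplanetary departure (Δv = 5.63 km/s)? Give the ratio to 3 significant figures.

From the ideal rocket equation, m₀/m_f = exp(Δv / v_e) = exp(5630 / 3300.0) = exp(1.7061) = 5.5072.

mass ratio ≈ 5.51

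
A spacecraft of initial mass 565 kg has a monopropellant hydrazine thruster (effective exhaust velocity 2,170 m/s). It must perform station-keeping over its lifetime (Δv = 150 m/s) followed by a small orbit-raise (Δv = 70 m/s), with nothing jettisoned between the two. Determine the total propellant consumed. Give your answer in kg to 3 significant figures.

After the first burn: m = 565 × exp(−150/2170.0) = 565 × 0.93321 = 527.264 kg.
After the second burn: m = 527.264 × exp(−70/2170.0) = 527.264 × 0.96826 = 510.529 kg.
Total propellant = m₀ − m_final = 565 − 510.529 = 54.471 kg.

total propellant consumed ≈ 54.5 kg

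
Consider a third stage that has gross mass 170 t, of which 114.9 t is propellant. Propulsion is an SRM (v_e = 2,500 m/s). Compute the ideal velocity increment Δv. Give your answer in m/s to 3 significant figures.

Δv ≈ 2820 m/s

m_f = m₀ − m_prop = 170 − 114.9 = 55.1 t.
Using Δv = v_e ln(m₀/m_f): Δv = v_e · ln(m₀/m_f) = 2500.0 × ln(3.085) = 2500.0 × 1.1266 ≈ 2816.6 m/s.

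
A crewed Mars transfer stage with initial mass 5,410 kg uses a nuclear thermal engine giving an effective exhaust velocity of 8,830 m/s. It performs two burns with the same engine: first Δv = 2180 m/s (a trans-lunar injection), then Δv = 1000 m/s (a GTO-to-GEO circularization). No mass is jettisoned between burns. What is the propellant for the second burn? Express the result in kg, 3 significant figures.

After the first burn: m = 5410 × exp(−2180/8830.0) = 5410 × 0.78123 = 4,226.45 kg.
After the second burn: m = 4,226.45 × exp(−1000/8830.0) = 4,226.45 × 0.89293 = 3,773.92 kg.
Second-burn propellant = 4,226.45 − 3,773.92 = 452.53 kg.

propellant for the second burn ≈ 453 kg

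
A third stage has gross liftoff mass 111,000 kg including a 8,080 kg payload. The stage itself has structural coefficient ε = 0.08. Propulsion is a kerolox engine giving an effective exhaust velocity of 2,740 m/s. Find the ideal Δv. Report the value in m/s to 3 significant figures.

Δv ≈ 5250 m/s

Stage wet mass = m₀ − payload = 111,000 − 8,080 = 102,920 kg.
Stage dry mass = ε × stage wet mass = 0.08 × 102,920 = 8,233.6 kg.
Burnout mass m_f = stage dry + payload = 8,233.6 + 8,080 = 16,313.6 kg.
Δv = v_e · ln(111,000/16,313.6) = 2740.0 × ln(6.804) = 2740.0 × 1.9175 ≈ 5254 m/s.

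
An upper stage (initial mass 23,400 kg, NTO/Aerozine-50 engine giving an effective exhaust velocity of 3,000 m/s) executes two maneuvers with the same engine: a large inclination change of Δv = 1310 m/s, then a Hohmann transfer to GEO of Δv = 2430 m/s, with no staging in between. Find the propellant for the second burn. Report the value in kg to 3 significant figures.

propellant for the second burn ≈ 8390 kg

After the first burn: m = 23400 × exp(−1310/3000.0) = 23400 × 0.64619 = 15,120.8 kg.
After the second burn: m = 15,120.8 × exp(−2430/3000.0) = 15,120.8 × 0.44486 = 6,726.64 kg.
Second-burn propellant = 15,120.8 − 6,726.64 = 8,394.16 kg.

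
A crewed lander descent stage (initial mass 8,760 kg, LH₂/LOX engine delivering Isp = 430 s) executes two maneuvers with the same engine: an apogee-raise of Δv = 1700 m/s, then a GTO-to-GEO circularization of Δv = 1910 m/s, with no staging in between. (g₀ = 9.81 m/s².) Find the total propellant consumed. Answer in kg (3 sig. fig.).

total propellant consumed ≈ 5040 kg

v_e = Isp · g₀ = 430 × 9.81 = 4218.3 m/s.
After the first burn: m = 8760 × exp(−1700/4218.3) = 8760 × 0.66831 = 5,854.4 kg.
After the second burn: m = 5,854.4 × exp(−1910/4218.3) = 5,854.4 × 0.63585 = 3,722.52 kg.
Total propellant = m₀ − m_final = 8760 − 3,722.52 = 5,037.48 kg.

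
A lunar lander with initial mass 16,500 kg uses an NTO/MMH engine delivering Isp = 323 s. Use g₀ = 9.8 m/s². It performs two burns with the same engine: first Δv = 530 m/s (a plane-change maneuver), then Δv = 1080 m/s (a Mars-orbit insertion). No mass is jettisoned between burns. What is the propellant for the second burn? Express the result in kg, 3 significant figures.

propellant for the second burn ≈ 4030 kg

v_e = Isp · g₀ = 323 × 9.8 = 3165.4 m/s.
After the first burn: m = 16500 × exp(−530/3165.4) = 16500 × 0.84583 = 13,956.2 kg.
After the second burn: m = 13,956.2 × exp(−1080/3165.4) = 13,956.2 × 0.71092 = 9,921.74 kg.
Second-burn propellant = 13,956.2 − 9,921.74 = 4,034.46 kg.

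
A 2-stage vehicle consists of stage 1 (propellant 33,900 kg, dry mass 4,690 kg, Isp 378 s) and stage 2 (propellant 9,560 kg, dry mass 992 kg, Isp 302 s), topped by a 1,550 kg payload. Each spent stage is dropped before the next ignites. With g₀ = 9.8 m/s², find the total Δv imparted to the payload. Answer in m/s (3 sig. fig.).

Δv ≈ 8710 m/s

Ignition mass of stage 1 = 33,900+4,690 + 9,560+992 + 1,550 = 50,692 kg.
Stage 1: m₀ = 50,692 kg, m_f = 50,692 − 33,900 = 16,792 kg; Δv = 378×9.8×ln(3.019) = 3704.4×1.1049 ≈ 4093 m/s.
Stage 2: m₀ = 12,102 kg, m_f = 12,102 − 9,560 = 2,542 kg; Δv = 302×9.8×ln(4.761) = 2959.6×1.5604 ≈ 4618 m/s.
Total Δv = 4093 + 4618 = 8711 m/s.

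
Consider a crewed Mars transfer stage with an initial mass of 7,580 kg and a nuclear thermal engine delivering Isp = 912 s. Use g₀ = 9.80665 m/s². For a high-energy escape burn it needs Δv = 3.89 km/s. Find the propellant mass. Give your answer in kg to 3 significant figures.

v_e = Isp · g₀ = 912 × 9.80665 = 8943.7 m/s.
From the ideal rocket equation, m₀/m_f = exp(Δv / v_e) = exp(3890 / 8943.7) = exp(0.4349) = 1.5449.
m_f = 7,580 / 1.5449 = 4,906.47 kg, so propellant = m₀ − m_f = 7,580 − 4,906.47 = 2,673.53 kg.

propellant mass ≈ 2670 kg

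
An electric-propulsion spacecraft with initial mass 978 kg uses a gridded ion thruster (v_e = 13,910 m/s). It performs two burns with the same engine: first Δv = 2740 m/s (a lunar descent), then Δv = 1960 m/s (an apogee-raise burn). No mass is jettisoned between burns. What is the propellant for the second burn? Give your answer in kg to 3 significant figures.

propellant for the second burn ≈ 106 kg

After the first burn: m = 978 × exp(−2740/13910.0) = 978 × 0.82121 = 803.143 kg.
After the second burn: m = 803.143 × exp(−1960/13910.0) = 803.143 × 0.86857 = 697.586 kg.
Second-burn propellant = 803.143 − 697.586 = 105.557 kg.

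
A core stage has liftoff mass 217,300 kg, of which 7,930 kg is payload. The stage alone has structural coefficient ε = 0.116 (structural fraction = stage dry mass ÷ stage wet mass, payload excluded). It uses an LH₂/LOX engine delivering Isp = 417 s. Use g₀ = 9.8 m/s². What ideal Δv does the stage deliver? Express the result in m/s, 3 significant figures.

Stage wet mass = m₀ − payload = 217,300 − 7,930 = 209,370 kg.
Stage dry mass = ε × stage wet mass = 0.116 × 209,370 = 24,286.9 kg.
Burnout mass m_f = stage dry + payload = 24,286.9 + 7,930 = 32,216.9 kg.
v_e = Isp · g₀ = 417 × 9.8 = 4086.6 m/s.
Δv = v_e · ln(217,300/32,216.9) = 4086.6 × ln(6.745) = 4086.6 × 1.9088 ≈ 7800 m/s.

Δv ≈ 7800 m/s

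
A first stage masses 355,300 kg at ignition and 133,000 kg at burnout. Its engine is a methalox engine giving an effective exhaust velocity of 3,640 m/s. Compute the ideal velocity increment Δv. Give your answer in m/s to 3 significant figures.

Δv ≈ 3580 m/s

Rocket equation: Δv = v_e · ln(m₀/m_f) = 3640.0 × ln(2.671) = 3640.0 × 0.9826 ≈ 3576.7 m/s.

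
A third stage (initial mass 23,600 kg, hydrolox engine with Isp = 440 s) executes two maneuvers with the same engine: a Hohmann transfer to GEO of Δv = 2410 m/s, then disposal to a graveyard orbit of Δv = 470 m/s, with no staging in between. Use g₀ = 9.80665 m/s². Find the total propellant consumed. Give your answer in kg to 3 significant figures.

v_e = Isp · g₀ = 440 × 9.80665 = 4314.9 m/s.
After the first burn: m = 23600 × exp(−2410/4314.9) = 23600 × 0.57205 = 13,500.4 kg.
After the second burn: m = 13,500.4 × exp(−470/4314.9) = 13,500.4 × 0.89680 = 12,107.2 kg.
Total propellant = m₀ − m_final = 23600 − 12,107.2 = 11,492.8 kg.

total propellant consumed ≈ 11500 kg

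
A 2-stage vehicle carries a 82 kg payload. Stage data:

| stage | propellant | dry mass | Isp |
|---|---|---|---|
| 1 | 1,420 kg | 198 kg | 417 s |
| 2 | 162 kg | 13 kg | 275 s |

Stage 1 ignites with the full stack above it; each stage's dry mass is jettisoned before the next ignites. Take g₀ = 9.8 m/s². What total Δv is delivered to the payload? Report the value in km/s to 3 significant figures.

Δv ≈ 8.47 km/s

Ignition mass of stage 1 = 1,420+198 + 162+13 + 82 = 1,875 kg.
Stage 1: m₀ = 1,875 kg, m_f = 1,875 − 1,420 = 455 kg; Δv = 417×9.8×ln(4.121) = 4086.6×1.4161 ≈ 5787 m/s.
Stage 2: m₀ = 257 kg, m_f = 257 − 162 = 95 kg; Δv = 275×9.8×ln(2.705) = 2695.0×0.9952 ≈ 2682 m/s.
Total Δv = 5787 + 2682 = 8469 m/s.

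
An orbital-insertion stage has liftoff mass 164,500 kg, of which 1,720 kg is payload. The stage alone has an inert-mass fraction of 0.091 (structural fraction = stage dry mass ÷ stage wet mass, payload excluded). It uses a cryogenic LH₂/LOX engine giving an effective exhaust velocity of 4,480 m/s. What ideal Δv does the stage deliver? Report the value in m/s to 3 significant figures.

Stage wet mass = m₀ − payload = 164,500 − 1,720 = 162,780 kg.
Stage dry mass = ε × stage wet mass = 0.091 × 162,780 = 14,813 kg.
Burnout mass m_f = stage dry + payload = 14,813 + 1,720 = 16,533 kg.
Δv = v_e · ln(164,500/16,533) = 4480.0 × ln(9.95) = 4480.0 × 2.2976 ≈ 10293 m/s.

Δv ≈ 10300 m/s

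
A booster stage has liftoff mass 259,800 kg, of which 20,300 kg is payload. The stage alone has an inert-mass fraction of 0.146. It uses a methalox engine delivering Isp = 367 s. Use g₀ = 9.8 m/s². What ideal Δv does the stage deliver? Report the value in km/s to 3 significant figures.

Δv ≈ 5.57 km/s

Stage wet mass = m₀ − payload = 259,800 − 20,300 = 239,500 kg.
Stage dry mass = ε × stage wet mass = 0.146 × 239,500 = 34,967 kg.
Burnout mass m_f = stage dry + payload = 34,967 + 20,300 = 55,267 kg.
v_e = Isp · g₀ = 367 × 9.8 = 3596.6 m/s.
From the ideal rocket equation, Δv = v_e · ln(259,800/55,267) = 3596.6 × ln(4.701) = 3596.6 × 1.5477 ≈ 5567 m/s.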